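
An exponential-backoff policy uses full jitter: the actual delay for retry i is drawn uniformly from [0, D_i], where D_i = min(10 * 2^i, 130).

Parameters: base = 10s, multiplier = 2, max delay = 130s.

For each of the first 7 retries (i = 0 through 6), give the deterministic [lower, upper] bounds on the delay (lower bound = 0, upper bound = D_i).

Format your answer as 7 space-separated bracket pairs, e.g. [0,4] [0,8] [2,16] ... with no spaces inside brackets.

Computing bounds per retry:
  i=0: D_i=min(10*2^0,130)=10, bounds=[0,10]
  i=1: D_i=min(10*2^1,130)=20, bounds=[0,20]
  i=2: D_i=min(10*2^2,130)=40, bounds=[0,40]
  i=3: D_i=min(10*2^3,130)=80, bounds=[0,80]
  i=4: D_i=min(10*2^4,130)=130, bounds=[0,130]
  i=5: D_i=min(10*2^5,130)=130, bounds=[0,130]
  i=6: D_i=min(10*2^6,130)=130, bounds=[0,130]

Answer: [0,10] [0,20] [0,40] [0,80] [0,130] [0,130] [0,130]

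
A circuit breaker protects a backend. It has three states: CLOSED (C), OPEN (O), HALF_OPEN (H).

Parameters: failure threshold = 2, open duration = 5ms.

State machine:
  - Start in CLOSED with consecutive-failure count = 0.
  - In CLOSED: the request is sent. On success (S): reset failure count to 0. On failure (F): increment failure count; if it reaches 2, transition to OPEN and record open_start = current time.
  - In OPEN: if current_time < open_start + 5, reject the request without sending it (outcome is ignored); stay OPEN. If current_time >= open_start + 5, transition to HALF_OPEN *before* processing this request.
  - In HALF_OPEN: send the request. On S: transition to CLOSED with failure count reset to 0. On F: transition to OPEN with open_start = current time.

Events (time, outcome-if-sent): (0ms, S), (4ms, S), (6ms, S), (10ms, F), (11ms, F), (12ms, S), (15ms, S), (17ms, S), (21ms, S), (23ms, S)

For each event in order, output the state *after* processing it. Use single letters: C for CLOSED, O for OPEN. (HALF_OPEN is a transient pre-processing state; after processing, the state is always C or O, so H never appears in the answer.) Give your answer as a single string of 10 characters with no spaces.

State after each event:
  event#1 t=0ms outcome=S: state=CLOSED
  event#2 t=4ms outcome=S: state=CLOSED
  event#3 t=6ms outcome=S: state=CLOSED
  event#4 t=10ms outcome=F: state=CLOSED
  event#5 t=11ms outcome=F: state=OPEN
  event#6 t=12ms outcome=S: state=OPEN
  event#7 t=15ms outcome=S: state=OPEN
  event#8 t=17ms outcome=S: state=CLOSED
  event#9 t=21ms outcome=S: state=CLOSED
  event#10 t=23ms outcome=S: state=CLOSED

Answer: CCCCOOOCCC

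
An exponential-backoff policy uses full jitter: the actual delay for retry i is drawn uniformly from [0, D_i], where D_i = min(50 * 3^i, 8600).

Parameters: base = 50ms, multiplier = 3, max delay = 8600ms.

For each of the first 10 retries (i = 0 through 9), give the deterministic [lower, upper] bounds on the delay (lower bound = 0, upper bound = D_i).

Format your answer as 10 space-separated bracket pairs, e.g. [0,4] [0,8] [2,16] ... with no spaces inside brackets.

Computing bounds per retry:
  i=0: D_i=min(50*3^0,8600)=50, bounds=[0,50]
  i=1: D_i=min(50*3^1,8600)=150, bounds=[0,150]
  i=2: D_i=min(50*3^2,8600)=450, bounds=[0,450]
  i=3: D_i=min(50*3^3,8600)=1350, bounds=[0,1350]
  i=4: D_i=min(50*3^4,8600)=4050, bounds=[0,4050]
  i=5: D_i=min(50*3^5,8600)=8600, bounds=[0,8600]
  i=6: D_i=min(50*3^6,8600)=8600, bounds=[0,8600]
  i=7: D_i=min(50*3^7,8600)=8600, bounds=[0,8600]
  i=8: D_i=min(50*3^8,8600)=8600, bounds=[0,8600]
  i=9: D_i=min(50*3^9,8600)=8600, bounds=[0,8600]

Answer: [0,50] [0,150] [0,450] [0,1350] [0,4050] [0,8600] [0,8600] [0,8600] [0,8600] [0,8600]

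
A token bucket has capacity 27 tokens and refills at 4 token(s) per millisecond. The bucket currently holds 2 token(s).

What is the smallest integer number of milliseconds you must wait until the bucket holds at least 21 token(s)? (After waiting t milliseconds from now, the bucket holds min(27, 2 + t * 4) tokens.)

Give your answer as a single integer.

Answer: 5

Derivation:
Need 2 + t * 4 >= 21, so t >= 19/4.
Smallest integer t = ceil(19/4) = 5.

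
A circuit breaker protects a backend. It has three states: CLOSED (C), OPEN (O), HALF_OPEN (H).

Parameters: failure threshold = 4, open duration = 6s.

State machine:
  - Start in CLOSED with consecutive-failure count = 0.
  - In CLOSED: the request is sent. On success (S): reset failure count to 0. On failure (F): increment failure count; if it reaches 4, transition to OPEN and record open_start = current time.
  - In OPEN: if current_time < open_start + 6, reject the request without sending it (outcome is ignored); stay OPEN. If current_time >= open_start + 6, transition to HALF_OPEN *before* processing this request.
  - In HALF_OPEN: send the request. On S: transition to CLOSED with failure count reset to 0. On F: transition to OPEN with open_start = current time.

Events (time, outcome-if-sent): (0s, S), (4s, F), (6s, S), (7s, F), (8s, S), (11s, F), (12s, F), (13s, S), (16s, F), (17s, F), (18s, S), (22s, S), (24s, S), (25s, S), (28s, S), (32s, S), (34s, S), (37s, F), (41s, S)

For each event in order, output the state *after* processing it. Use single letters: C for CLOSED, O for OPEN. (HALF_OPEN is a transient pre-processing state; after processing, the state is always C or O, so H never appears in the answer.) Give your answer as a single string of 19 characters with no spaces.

Answer: CCCCCCCCCCCCCCCCCCC

Derivation:
State after each event:
  event#1 t=0s outcome=S: state=CLOSED
  event#2 t=4s outcome=F: state=CLOSED
  event#3 t=6s outcome=S: state=CLOSED
  event#4 t=7s outcome=F: state=CLOSED
  event#5 t=8s outcome=S: state=CLOSED
  event#6 t=11s outcome=F: state=CLOSED
  event#7 t=12s outcome=F: state=CLOSED
  event#8 t=13s outcome=S: state=CLOSED
  event#9 t=16s outcome=F: state=CLOSED
  event#10 t=17s outcome=F: state=CLOSED
  event#11 t=18s outcome=S: state=CLOSED
  event#12 t=22s outcome=S: state=CLOSED
  event#13 t=24s outcome=S: state=CLOSED
  event#14 t=25s outcome=S: state=CLOSED
  event#15 t=28s outcome=S: state=CLOSED
  event#16 t=32s outcome=S: state=CLOSED
  event#17 t=34s outcome=S: state=CLOSED
  event#18 t=37s outcome=F: state=CLOSED
  event#19 t=41s outcome=S: state=CLOSED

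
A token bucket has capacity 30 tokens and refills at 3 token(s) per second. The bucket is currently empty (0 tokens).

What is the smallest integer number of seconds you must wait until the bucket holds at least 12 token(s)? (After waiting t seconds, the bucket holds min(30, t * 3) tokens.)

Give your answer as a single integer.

Answer: 4

Derivation:
Need t * 3 >= 12, so t >= 12/3.
Smallest integer t = ceil(12/3) = 4.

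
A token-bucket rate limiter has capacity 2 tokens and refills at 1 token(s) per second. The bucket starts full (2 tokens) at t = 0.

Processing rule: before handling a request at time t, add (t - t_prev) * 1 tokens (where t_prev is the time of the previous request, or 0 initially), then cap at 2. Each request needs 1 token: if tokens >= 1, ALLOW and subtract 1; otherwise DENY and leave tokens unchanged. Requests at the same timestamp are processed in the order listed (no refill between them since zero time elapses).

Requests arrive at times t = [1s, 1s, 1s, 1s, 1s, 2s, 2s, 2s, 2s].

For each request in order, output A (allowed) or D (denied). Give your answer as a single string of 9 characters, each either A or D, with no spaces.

Answer: AADDDADDD

Derivation:
Simulating step by step:
  req#1 t=1s: ALLOW
  req#2 t=1s: ALLOW
  req#3 t=1s: DENY
  req#4 t=1s: DENY
  req#5 t=1s: DENY
  req#6 t=2s: ALLOW
  req#7 t=2s: DENY
  req#8 t=2s: DENY
  req#9 t=2s: DENY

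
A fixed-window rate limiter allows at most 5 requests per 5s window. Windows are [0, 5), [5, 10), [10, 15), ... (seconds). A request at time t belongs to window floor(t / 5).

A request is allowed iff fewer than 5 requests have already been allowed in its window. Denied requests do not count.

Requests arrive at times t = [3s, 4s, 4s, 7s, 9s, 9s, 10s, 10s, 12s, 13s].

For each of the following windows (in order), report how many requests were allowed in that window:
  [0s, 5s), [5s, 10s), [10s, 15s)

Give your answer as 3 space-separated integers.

Processing requests:
  req#1 t=3s (window 0): ALLOW
  req#2 t=4s (window 0): ALLOW
  req#3 t=4s (window 0): ALLOW
  req#4 t=7s (window 1): ALLOW
  req#5 t=9s (window 1): ALLOW
  req#6 t=9s (window 1): ALLOW
  req#7 t=10s (window 2): ALLOW
  req#8 t=10s (window 2): ALLOW
  req#9 t=12s (window 2): ALLOW
  req#10 t=13s (window 2): ALLOW

Allowed counts by window: 3 3 4

Answer: 3 3 4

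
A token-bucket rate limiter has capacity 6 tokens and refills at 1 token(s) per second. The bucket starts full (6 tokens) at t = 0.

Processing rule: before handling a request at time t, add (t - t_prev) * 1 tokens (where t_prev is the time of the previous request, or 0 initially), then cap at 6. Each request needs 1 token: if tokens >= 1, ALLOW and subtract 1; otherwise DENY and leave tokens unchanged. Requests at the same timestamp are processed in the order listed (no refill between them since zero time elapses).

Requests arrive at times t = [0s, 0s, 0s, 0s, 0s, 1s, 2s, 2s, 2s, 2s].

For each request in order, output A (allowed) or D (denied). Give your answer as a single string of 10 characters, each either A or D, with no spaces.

Answer: AAAAAAAADD

Derivation:
Simulating step by step:
  req#1 t=0s: ALLOW
  req#2 t=0s: ALLOW
  req#3 t=0s: ALLOW
  req#4 t=0s: ALLOW
  req#5 t=0s: ALLOW
  req#6 t=1s: ALLOW
  req#7 t=2s: ALLOW
  req#8 t=2s: ALLOW
  req#9 t=2s: DENY
  req#10 t=2s: DENY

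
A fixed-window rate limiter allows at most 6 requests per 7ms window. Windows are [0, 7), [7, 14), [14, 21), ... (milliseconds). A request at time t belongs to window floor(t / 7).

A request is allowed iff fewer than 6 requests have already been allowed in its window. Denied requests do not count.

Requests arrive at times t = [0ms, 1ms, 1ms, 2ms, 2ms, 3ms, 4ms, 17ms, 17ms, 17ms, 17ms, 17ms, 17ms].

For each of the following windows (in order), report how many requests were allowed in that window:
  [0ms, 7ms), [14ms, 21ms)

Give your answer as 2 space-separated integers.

Answer: 6 6

Derivation:
Processing requests:
  req#1 t=0ms (window 0): ALLOW
  req#2 t=1ms (window 0): ALLOW
  req#3 t=1ms (window 0): ALLOW
  req#4 t=2ms (window 0): ALLOW
  req#5 t=2ms (window 0): ALLOW
  req#6 t=3ms (window 0): ALLOW
  req#7 t=4ms (window 0): DENY
  req#8 t=17ms (window 2): ALLOW
  req#9 t=17ms (window 2): ALLOW
  req#10 t=17ms (window 2): ALLOW
  req#11 t=17ms (window 2): ALLOW
  req#12 t=17ms (window 2): ALLOW
  req#13 t=17ms (window 2): ALLOW

Allowed counts by window: 6 6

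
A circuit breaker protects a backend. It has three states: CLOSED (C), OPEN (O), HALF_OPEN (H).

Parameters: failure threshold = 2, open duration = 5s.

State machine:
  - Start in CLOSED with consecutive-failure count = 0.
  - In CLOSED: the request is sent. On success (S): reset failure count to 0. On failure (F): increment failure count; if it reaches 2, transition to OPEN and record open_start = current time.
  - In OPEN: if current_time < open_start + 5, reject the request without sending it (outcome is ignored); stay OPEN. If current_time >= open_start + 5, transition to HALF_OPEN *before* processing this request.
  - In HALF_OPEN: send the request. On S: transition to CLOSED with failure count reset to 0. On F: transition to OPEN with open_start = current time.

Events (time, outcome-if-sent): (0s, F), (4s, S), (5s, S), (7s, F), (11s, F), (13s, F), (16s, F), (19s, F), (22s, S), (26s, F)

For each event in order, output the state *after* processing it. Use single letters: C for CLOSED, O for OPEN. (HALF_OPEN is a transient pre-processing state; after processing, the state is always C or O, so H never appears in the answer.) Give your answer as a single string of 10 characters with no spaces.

Answer: CCCCOOOOCC

Derivation:
State after each event:
  event#1 t=0s outcome=F: state=CLOSED
  event#2 t=4s outcome=S: state=CLOSED
  event#3 t=5s outcome=S: state=CLOSED
  event#4 t=7s outcome=F: state=CLOSED
  event#5 t=11s outcome=F: state=OPEN
  event#6 t=13s outcome=F: state=OPEN
  event#7 t=16s outcome=F: state=OPEN
  event#8 t=19s outcome=F: state=OPEN
  event#9 t=22s outcome=S: state=CLOSED
  event#10 t=26s outcome=F: state=CLOSED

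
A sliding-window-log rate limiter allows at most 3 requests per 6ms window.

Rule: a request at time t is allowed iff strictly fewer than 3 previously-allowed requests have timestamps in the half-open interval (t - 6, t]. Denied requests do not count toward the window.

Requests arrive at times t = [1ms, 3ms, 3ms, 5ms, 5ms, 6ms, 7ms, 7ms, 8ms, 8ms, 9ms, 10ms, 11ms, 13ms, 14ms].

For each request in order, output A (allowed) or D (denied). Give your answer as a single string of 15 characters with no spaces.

Answer: AAADDDADDDAADAD

Derivation:
Tracking allowed requests in the window:
  req#1 t=1ms: ALLOW
  req#2 t=3ms: ALLOW
  req#3 t=3ms: ALLOW
  req#4 t=5ms: DENY
  req#5 t=5ms: DENY
  req#6 t=6ms: DENY
  req#7 t=7ms: ALLOW
  req#8 t=7ms: DENY
  req#9 t=8ms: DENY
  req#10 t=8ms: DENY
  req#11 t=9ms: ALLOW
  req#12 t=10ms: ALLOW
  req#13 t=11ms: DENY
  req#14 t=13ms: ALLOW
  req#15 t=14ms: DENY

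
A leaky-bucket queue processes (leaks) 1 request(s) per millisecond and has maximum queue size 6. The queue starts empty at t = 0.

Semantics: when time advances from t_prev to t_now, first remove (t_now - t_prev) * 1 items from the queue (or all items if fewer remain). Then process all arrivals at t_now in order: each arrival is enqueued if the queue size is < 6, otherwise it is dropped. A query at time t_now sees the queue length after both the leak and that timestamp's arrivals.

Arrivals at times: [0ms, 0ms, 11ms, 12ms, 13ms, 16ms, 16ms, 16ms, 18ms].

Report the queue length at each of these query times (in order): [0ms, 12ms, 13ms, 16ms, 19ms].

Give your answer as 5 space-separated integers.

Answer: 2 1 1 3 1

Derivation:
Queue lengths at query times:
  query t=0ms: backlog = 2
  query t=12ms: backlog = 1
  query t=13ms: backlog = 1
  query t=16ms: backlog = 3
  query t=19ms: backlog = 1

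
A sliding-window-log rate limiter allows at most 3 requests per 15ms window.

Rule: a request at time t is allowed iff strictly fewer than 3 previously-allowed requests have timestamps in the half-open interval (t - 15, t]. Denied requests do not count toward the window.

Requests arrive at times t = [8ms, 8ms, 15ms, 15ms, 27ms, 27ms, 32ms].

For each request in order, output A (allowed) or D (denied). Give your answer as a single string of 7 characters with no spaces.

Answer: AAADAAA

Derivation:
Tracking allowed requests in the window:
  req#1 t=8ms: ALLOW
  req#2 t=8ms: ALLOW
  req#3 t=15ms: ALLOW
  req#4 t=15ms: DENY
  req#5 t=27ms: ALLOW
  req#6 t=27ms: ALLOW
  req#7 t=32ms: ALLOW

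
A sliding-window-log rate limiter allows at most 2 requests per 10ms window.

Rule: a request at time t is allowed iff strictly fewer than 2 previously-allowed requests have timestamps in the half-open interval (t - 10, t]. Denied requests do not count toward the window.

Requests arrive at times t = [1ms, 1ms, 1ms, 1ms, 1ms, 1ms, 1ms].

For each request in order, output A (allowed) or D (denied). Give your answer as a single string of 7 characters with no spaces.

Tracking allowed requests in the window:
  req#1 t=1ms: ALLOW
  req#2 t=1ms: ALLOW
  req#3 t=1ms: DENY
  req#4 t=1ms: DENY
  req#5 t=1ms: DENY
  req#6 t=1ms: DENY
  req#7 t=1ms: DENY

Answer: AADDDDD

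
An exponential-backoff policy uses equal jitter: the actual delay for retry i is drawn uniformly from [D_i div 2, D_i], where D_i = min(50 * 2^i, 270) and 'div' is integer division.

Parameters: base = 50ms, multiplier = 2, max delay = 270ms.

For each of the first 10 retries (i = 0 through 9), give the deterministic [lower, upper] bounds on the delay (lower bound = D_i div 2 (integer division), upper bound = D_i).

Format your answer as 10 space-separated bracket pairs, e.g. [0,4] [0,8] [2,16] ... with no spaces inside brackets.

Answer: [25,50] [50,100] [100,200] [135,270] [135,270] [135,270] [135,270] [135,270] [135,270] [135,270]

Derivation:
Computing bounds per retry:
  i=0: D_i=min(50*2^0,270)=50, bounds=[25,50]
  i=1: D_i=min(50*2^1,270)=100, bounds=[50,100]
  i=2: D_i=min(50*2^2,270)=200, bounds=[100,200]
  i=3: D_i=min(50*2^3,270)=270, bounds=[135,270]
  i=4: D_i=min(50*2^4,270)=270, bounds=[135,270]
  i=5: D_i=min(50*2^5,270)=270, bounds=[135,270]
  i=6: D_i=min(50*2^6,270)=270, bounds=[135,270]
  i=7: D_i=min(50*2^7,270)=270, bounds=[135,270]
  i=8: D_i=min(50*2^8,270)=270, bounds=[135,270]
  i=9: D_i=min(50*2^9,270)=270, bounds=[135,270]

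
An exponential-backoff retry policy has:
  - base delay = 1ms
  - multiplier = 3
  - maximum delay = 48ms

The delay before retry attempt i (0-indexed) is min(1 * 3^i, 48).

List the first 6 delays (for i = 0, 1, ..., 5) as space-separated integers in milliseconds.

Answer: 1 3 9 27 48 48

Derivation:
Computing each delay:
  i=0: min(1*3^0, 48) = 1
  i=1: min(1*3^1, 48) = 3
  i=2: min(1*3^2, 48) = 9
  i=3: min(1*3^3, 48) = 27
  i=4: min(1*3^4, 48) = 48
  i=5: min(1*3^5, 48) = 48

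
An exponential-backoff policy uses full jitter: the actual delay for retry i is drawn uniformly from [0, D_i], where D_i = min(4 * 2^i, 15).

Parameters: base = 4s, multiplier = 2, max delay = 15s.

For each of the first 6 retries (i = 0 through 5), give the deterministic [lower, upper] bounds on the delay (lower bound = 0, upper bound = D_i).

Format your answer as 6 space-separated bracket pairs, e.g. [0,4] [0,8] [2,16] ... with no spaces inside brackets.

Answer: [0,4] [0,8] [0,15] [0,15] [0,15] [0,15]

Derivation:
Computing bounds per retry:
  i=0: D_i=min(4*2^0,15)=4, bounds=[0,4]
  i=1: D_i=min(4*2^1,15)=8, bounds=[0,8]
  i=2: D_i=min(4*2^2,15)=15, bounds=[0,15]
  i=3: D_i=min(4*2^3,15)=15, bounds=[0,15]
  i=4: D_i=min(4*2^4,15)=15, bounds=[0,15]
  i=5: D_i=min(4*2^5,15)=15, bounds=[0,15]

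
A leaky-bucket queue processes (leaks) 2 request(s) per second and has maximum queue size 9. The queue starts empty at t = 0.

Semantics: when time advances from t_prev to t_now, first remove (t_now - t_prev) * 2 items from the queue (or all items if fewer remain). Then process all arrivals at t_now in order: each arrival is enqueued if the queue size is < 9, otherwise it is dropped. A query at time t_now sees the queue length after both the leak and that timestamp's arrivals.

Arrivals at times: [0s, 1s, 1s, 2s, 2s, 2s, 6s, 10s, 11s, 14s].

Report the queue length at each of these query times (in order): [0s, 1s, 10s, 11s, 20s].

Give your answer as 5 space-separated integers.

Answer: 1 2 1 1 0

Derivation:
Queue lengths at query times:
  query t=0s: backlog = 1
  query t=1s: backlog = 2
  query t=10s: backlog = 1
  query t=11s: backlog = 1
  query t=20s: backlog = 0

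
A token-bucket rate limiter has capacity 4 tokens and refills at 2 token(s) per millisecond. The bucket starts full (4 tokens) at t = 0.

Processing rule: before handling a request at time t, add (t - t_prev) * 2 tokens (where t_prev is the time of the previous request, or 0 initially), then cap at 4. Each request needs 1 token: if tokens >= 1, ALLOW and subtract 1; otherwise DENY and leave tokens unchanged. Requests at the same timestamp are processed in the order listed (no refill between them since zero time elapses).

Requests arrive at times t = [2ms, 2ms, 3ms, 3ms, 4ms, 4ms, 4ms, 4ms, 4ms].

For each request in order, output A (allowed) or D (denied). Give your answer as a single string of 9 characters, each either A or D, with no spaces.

Simulating step by step:
  req#1 t=2ms: ALLOW
  req#2 t=2ms: ALLOW
  req#3 t=3ms: ALLOW
  req#4 t=3ms: ALLOW
  req#5 t=4ms: ALLOW
  req#6 t=4ms: ALLOW
  req#7 t=4ms: ALLOW
  req#8 t=4ms: ALLOW
  req#9 t=4ms: DENY

Answer: AAAAAAAAD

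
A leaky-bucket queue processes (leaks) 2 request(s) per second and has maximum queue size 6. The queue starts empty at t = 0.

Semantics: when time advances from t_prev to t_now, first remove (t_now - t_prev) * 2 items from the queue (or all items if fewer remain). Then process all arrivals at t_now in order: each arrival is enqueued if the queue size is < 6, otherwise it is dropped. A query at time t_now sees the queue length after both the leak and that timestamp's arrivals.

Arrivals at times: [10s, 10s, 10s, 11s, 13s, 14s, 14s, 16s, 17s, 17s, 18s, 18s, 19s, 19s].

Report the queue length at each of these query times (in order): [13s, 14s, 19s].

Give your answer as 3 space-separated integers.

Answer: 1 2 2

Derivation:
Queue lengths at query times:
  query t=13s: backlog = 1
  query t=14s: backlog = 2
  query t=19s: backlog = 2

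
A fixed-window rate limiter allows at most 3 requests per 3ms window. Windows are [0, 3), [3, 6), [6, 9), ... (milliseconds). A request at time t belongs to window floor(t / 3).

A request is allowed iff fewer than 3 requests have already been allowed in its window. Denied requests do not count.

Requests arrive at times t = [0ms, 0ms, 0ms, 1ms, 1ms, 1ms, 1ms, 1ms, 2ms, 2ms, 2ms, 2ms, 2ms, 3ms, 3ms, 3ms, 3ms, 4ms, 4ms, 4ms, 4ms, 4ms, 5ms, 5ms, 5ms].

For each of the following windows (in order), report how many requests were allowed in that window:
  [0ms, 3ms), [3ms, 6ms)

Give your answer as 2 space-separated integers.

Processing requests:
  req#1 t=0ms (window 0): ALLOW
  req#2 t=0ms (window 0): ALLOW
  req#3 t=0ms (window 0): ALLOW
  req#4 t=1ms (window 0): DENY
  req#5 t=1ms (window 0): DENY
  req#6 t=1ms (window 0): DENY
  req#7 t=1ms (window 0): DENY
  req#8 t=1ms (window 0): DENY
  req#9 t=2ms (window 0): DENY
  req#10 t=2ms (window 0): DENY
  req#11 t=2ms (window 0): DENY
  req#12 t=2ms (window 0): DENY
  req#13 t=2ms (window 0): DENY
  req#14 t=3ms (window 1): ALLOW
  req#15 t=3ms (window 1): ALLOW
  req#16 t=3ms (window 1): ALLOW
  req#17 t=3ms (window 1): DENY
  req#18 t=4ms (window 1): DENY
  req#19 t=4ms (window 1): DENY
  req#20 t=4ms (window 1): DENY
  req#21 t=4ms (window 1): DENY
  req#22 t=4ms (window 1): DENY
  req#23 t=5ms (window 1): DENY
  req#24 t=5ms (window 1): DENY
  req#25 t=5ms (window 1): DENY

Allowed counts by window: 3 3

Answer: 3 3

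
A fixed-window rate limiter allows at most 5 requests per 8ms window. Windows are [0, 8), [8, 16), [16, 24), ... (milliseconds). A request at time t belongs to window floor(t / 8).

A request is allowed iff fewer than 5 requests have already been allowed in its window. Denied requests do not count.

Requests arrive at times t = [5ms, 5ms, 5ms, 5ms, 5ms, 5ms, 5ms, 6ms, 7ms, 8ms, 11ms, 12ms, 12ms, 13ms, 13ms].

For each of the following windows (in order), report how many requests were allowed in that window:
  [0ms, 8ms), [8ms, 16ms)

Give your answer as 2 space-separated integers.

Answer: 5 5

Derivation:
Processing requests:
  req#1 t=5ms (window 0): ALLOW
  req#2 t=5ms (window 0): ALLOW
  req#3 t=5ms (window 0): ALLOW
  req#4 t=5ms (window 0): ALLOW
  req#5 t=5ms (window 0): ALLOW
  req#6 t=5ms (window 0): DENY
  req#7 t=5ms (window 0): DENY
  req#8 t=6ms (window 0): DENY
  req#9 t=7ms (window 0): DENY
  req#10 t=8ms (window 1): ALLOW
  req#11 t=11ms (window 1): ALLOW
  req#12 t=12ms (window 1): ALLOW
  req#13 t=12ms (window 1): ALLOW
  req#14 t=13ms (window 1): ALLOW
  req#15 t=13ms (window 1): DENY

Allowed counts by window: 5 5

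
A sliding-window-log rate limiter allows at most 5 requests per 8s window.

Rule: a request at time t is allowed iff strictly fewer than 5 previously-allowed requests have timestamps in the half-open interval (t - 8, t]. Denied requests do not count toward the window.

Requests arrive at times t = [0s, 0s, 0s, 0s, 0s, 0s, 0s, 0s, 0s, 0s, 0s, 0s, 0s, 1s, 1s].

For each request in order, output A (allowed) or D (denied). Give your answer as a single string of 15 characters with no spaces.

Tracking allowed requests in the window:
  req#1 t=0s: ALLOW
  req#2 t=0s: ALLOW
  req#3 t=0s: ALLOW
  req#4 t=0s: ALLOW
  req#5 t=0s: ALLOW
  req#6 t=0s: DENY
  req#7 t=0s: DENY
  req#8 t=0s: DENY
  req#9 t=0s: DENY
  req#10 t=0s: DENY
  req#11 t=0s: DENY
  req#12 t=0s: DENY
  req#13 t=0s: DENY
  req#14 t=1s: DENY
  req#15 t=1s: DENY

Answer: AAAAADDDDDDDDDD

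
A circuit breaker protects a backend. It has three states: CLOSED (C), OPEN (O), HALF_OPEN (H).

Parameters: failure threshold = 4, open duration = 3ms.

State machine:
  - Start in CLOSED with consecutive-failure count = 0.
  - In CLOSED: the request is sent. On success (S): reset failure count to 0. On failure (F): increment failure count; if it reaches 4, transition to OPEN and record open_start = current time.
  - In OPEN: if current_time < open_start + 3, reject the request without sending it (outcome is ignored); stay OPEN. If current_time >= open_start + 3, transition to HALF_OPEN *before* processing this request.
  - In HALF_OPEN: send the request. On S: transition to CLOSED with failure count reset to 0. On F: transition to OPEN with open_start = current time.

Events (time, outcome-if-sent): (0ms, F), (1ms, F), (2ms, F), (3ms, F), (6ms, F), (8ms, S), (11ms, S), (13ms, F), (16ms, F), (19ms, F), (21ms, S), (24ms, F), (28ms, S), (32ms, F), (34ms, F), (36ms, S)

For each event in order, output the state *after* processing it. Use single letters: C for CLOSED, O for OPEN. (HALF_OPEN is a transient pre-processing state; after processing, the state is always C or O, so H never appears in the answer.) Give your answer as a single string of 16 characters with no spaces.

State after each event:
  event#1 t=0ms outcome=F: state=CLOSED
  event#2 t=1ms outcome=F: state=CLOSED
  event#3 t=2ms outcome=F: state=CLOSED
  event#4 t=3ms outcome=F: state=OPEN
  event#5 t=6ms outcome=F: state=OPEN
  event#6 t=8ms outcome=S: state=OPEN
  event#7 t=11ms outcome=S: state=CLOSED
  event#8 t=13ms outcome=F: state=CLOSED
  event#9 t=16ms outcome=F: state=CLOSED
  event#10 t=19ms outcome=F: state=CLOSED
  event#11 t=21ms outcome=S: state=CLOSED
  event#12 t=24ms outcome=F: state=CLOSED
  event#13 t=28ms outcome=S: state=CLOSED
  event#14 t=32ms outcome=F: state=CLOSED
  event#15 t=34ms outcome=F: state=CLOSED
  event#16 t=36ms outcome=S: state=CLOSED

Answer: CCCOOOCCCCCCCCCC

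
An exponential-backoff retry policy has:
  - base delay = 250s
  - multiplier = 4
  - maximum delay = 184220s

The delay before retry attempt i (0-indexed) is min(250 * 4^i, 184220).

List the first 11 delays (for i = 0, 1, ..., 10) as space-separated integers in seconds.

Answer: 250 1000 4000 16000 64000 184220 184220 184220 184220 184220 184220

Derivation:
Computing each delay:
  i=0: min(250*4^0, 184220) = 250
  i=1: min(250*4^1, 184220) = 1000
  i=2: min(250*4^2, 184220) = 4000
  i=3: min(250*4^3, 184220) = 16000
  i=4: min(250*4^4, 184220) = 64000
  i=5: min(250*4^5, 184220) = 184220
  i=6: min(250*4^6, 184220) = 184220
  i=7: min(250*4^7, 184220) = 184220
  i=8: min(250*4^8, 184220) = 184220
  i=9: min(250*4^9, 184220) = 184220
  i=10: min(250*4^10, 184220) = 184220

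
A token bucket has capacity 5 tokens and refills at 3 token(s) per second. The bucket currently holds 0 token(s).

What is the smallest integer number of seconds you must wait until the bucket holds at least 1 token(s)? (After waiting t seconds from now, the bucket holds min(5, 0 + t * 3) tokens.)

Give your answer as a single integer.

Need 0 + t * 3 >= 1, so t >= 1/3.
Smallest integer t = ceil(1/3) = 1.

Answer: 1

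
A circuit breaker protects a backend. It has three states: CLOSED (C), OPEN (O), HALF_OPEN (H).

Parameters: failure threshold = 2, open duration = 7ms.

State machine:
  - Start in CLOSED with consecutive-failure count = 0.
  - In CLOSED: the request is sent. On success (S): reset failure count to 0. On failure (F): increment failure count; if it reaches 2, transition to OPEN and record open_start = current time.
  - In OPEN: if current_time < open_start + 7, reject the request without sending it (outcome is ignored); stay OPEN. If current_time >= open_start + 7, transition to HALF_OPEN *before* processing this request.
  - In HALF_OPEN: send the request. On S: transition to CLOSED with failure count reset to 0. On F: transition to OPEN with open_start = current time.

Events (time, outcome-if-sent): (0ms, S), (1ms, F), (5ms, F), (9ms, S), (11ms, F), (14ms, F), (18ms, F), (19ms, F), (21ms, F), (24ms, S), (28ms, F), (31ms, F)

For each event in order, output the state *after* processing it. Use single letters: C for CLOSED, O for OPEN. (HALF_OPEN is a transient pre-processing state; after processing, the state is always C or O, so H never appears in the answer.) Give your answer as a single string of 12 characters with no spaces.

Answer: CCOOOOOOOOOO

Derivation:
State after each event:
  event#1 t=0ms outcome=S: state=CLOSED
  event#2 t=1ms outcome=F: state=CLOSED
  event#3 t=5ms outcome=F: state=OPEN
  event#4 t=9ms outcome=S: state=OPEN
  event#5 t=11ms outcome=F: state=OPEN
  event#6 t=14ms outcome=F: state=OPEN
  event#7 t=18ms outcome=F: state=OPEN
  event#8 t=19ms outcome=F: state=OPEN
  event#9 t=21ms outcome=F: state=OPEN
  event#10 t=24ms outcome=S: state=OPEN
  event#11 t=28ms outcome=F: state=OPEN
  event#12 t=31ms outcome=F: state=OPEN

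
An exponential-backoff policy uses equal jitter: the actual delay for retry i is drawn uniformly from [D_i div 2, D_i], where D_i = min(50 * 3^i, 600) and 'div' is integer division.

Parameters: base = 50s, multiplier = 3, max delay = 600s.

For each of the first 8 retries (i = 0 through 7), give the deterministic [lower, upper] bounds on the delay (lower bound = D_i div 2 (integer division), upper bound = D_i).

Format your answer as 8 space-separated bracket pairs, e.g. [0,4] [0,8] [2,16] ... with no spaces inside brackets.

Answer: [25,50] [75,150] [225,450] [300,600] [300,600] [300,600] [300,600] [300,600]

Derivation:
Computing bounds per retry:
  i=0: D_i=min(50*3^0,600)=50, bounds=[25,50]
  i=1: D_i=min(50*3^1,600)=150, bounds=[75,150]
  i=2: D_i=min(50*3^2,600)=450, bounds=[225,450]
  i=3: D_i=min(50*3^3,600)=600, bounds=[300,600]
  i=4: D_i=min(50*3^4,600)=600, bounds=[300,600]
  i=5: D_i=min(50*3^5,600)=600, bounds=[300,600]
  i=6: D_i=min(50*3^6,600)=600, bounds=[300,600]
  i=7: D_i=min(50*3^7,600)=600, bounds=[300,600]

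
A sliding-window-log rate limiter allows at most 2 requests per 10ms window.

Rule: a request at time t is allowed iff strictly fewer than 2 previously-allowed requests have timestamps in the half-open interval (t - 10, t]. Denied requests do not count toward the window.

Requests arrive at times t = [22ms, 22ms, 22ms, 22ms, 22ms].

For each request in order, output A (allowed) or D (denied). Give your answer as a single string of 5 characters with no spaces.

Answer: AADDD

Derivation:
Tracking allowed requests in the window:
  req#1 t=22ms: ALLOW
  req#2 t=22ms: ALLOW
  req#3 t=22ms: DENY
  req#4 t=22ms: DENY
  req#5 t=22ms: DENY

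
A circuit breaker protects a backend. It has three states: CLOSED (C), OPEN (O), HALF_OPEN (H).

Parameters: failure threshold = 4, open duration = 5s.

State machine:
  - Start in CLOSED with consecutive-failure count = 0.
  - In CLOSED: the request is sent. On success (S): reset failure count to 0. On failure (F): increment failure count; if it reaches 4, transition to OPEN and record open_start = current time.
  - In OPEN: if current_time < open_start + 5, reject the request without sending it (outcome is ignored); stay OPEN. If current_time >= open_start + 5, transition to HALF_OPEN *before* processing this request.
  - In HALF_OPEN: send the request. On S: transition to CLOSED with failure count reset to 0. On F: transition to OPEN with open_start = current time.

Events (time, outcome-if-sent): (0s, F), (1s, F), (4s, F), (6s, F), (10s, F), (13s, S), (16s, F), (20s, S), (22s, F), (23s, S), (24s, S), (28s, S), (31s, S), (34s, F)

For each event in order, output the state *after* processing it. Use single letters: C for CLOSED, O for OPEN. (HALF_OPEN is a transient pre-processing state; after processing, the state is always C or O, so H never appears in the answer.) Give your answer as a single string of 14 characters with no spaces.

State after each event:
  event#1 t=0s outcome=F: state=CLOSED
  event#2 t=1s outcome=F: state=CLOSED
  event#3 t=4s outcome=F: state=CLOSED
  event#4 t=6s outcome=F: state=OPEN
  event#5 t=10s outcome=F: state=OPEN
  event#6 t=13s outcome=S: state=CLOSED
  event#7 t=16s outcome=F: state=CLOSED
  event#8 t=20s outcome=S: state=CLOSED
  event#9 t=22s outcome=F: state=CLOSED
  event#10 t=23s outcome=S: state=CLOSED
  event#11 t=24s outcome=S: state=CLOSED
  event#12 t=28s outcome=S: state=CLOSED
  event#13 t=31s outcome=S: state=CLOSED
  event#14 t=34s outcome=F: state=CLOSED

Answer: CCCOOCCCCCCCCC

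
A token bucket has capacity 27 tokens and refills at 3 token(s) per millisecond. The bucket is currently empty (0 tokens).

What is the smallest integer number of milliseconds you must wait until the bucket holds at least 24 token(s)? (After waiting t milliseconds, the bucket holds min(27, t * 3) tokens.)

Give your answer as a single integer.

Answer: 8

Derivation:
Need t * 3 >= 24, so t >= 24/3.
Smallest integer t = ceil(24/3) = 8.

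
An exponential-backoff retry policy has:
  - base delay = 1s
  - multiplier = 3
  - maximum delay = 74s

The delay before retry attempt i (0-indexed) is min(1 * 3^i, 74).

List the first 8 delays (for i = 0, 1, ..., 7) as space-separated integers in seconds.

Answer: 1 3 9 27 74 74 74 74

Derivation:
Computing each delay:
  i=0: min(1*3^0, 74) = 1
  i=1: min(1*3^1, 74) = 3
  i=2: min(1*3^2, 74) = 9
  i=3: min(1*3^3, 74) = 27
  i=4: min(1*3^4, 74) = 74
  i=5: min(1*3^5, 74) = 74
  i=6: min(1*3^6, 74) = 74
  i=7: min(1*3^7, 74) = 74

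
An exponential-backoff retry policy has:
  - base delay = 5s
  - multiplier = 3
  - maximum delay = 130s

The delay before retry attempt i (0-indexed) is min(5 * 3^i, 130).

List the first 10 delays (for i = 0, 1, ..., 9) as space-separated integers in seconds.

Answer: 5 15 45 130 130 130 130 130 130 130

Derivation:
Computing each delay:
  i=0: min(5*3^0, 130) = 5
  i=1: min(5*3^1, 130) = 15
  i=2: min(5*3^2, 130) = 45
  i=3: min(5*3^3, 130) = 130
  i=4: min(5*3^4, 130) = 130
  i=5: min(5*3^5, 130) = 130
  i=6: min(5*3^6, 130) = 130
  i=7: min(5*3^7, 130) = 130
  i=8: min(5*3^8, 130) = 130
  i=9: min(5*3^9, 130) = 130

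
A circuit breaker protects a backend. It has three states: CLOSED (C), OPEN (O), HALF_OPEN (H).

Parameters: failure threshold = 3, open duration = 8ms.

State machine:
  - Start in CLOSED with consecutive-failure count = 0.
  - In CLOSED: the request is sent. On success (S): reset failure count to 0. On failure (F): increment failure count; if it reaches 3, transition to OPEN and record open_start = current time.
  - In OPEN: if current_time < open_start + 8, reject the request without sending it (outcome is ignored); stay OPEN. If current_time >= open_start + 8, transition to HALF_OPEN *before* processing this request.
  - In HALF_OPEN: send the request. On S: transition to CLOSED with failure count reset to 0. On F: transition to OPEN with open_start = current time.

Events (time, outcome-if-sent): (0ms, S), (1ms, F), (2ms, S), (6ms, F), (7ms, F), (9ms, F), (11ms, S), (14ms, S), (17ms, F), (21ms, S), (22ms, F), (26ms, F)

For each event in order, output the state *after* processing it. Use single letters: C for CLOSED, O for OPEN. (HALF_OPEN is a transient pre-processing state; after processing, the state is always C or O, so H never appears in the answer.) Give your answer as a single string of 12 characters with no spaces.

State after each event:
  event#1 t=0ms outcome=S: state=CLOSED
  event#2 t=1ms outcome=F: state=CLOSED
  event#3 t=2ms outcome=S: state=CLOSED
  event#4 t=6ms outcome=F: state=CLOSED
  event#5 t=7ms outcome=F: state=CLOSED
  event#6 t=9ms outcome=F: state=OPEN
  event#7 t=11ms outcome=S: state=OPEN
  event#8 t=14ms outcome=S: state=OPEN
  event#9 t=17ms outcome=F: state=OPEN
  event#10 t=21ms outcome=S: state=OPEN
  event#11 t=22ms outcome=F: state=OPEN
  event#12 t=26ms outcome=F: state=OPEN

Answer: CCCCCOOOOOOO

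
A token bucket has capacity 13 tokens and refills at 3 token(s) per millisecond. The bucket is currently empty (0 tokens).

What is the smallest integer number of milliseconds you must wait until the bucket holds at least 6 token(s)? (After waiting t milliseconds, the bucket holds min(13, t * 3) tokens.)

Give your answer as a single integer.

Need t * 3 >= 6, so t >= 6/3.
Smallest integer t = ceil(6/3) = 2.

Answer: 2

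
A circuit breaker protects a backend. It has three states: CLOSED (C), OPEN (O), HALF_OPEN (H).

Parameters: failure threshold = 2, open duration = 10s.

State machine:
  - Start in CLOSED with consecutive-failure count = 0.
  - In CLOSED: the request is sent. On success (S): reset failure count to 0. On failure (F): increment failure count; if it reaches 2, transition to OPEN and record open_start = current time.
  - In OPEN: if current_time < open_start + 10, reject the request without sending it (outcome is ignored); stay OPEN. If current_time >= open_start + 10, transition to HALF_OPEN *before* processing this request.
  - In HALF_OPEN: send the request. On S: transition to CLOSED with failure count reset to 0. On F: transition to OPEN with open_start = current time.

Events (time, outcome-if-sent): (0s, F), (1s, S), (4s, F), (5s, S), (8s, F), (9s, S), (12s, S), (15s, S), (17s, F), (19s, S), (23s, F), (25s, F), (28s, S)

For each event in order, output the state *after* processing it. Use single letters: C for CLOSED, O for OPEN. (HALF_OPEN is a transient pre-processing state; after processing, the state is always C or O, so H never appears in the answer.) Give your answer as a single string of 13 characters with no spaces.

Answer: CCCCCCCCCCCOO

Derivation:
State after each event:
  event#1 t=0s outcome=F: state=CLOSED
  event#2 t=1s outcome=S: state=CLOSED
  event#3 t=4s outcome=F: state=CLOSED
  event#4 t=5s outcome=S: state=CLOSED
  event#5 t=8s outcome=F: state=CLOSED
  event#6 t=9s outcome=S: state=CLOSED
  event#7 t=12s outcome=S: state=CLOSED
  event#8 t=15s outcome=S: state=CLOSED
  event#9 t=17s outcome=F: state=CLOSED
  event#10 t=19s outcome=S: state=CLOSED
  event#11 t=23s outcome=F: state=CLOSED
  event#12 t=25s outcome=F: state=OPEN
  event#13 t=28s outcome=S: state=OPEN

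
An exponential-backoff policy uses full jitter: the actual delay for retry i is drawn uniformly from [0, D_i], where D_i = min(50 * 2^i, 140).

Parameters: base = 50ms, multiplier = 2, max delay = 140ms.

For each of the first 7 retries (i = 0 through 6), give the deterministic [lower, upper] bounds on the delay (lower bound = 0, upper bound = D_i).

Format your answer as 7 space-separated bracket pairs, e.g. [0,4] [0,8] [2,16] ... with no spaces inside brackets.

Answer: [0,50] [0,100] [0,140] [0,140] [0,140] [0,140] [0,140]

Derivation:
Computing bounds per retry:
  i=0: D_i=min(50*2^0,140)=50, bounds=[0,50]
  i=1: D_i=min(50*2^1,140)=100, bounds=[0,100]
  i=2: D_i=min(50*2^2,140)=140, bounds=[0,140]
  i=3: D_i=min(50*2^3,140)=140, bounds=[0,140]
  i=4: D_i=min(50*2^4,140)=140, bounds=[0,140]
  i=5: D_i=min(50*2^5,140)=140, bounds=[0,140]
  i=6: D_i=min(50*2^6,140)=140, bounds=[0,140]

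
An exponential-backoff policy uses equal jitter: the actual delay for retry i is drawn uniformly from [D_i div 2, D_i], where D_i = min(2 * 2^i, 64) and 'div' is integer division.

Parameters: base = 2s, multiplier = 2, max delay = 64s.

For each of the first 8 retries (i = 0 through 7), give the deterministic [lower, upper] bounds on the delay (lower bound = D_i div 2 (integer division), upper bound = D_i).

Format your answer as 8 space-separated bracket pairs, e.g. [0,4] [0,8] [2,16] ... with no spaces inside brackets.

Answer: [1,2] [2,4] [4,8] [8,16] [16,32] [32,64] [32,64] [32,64]

Derivation:
Computing bounds per retry:
  i=0: D_i=min(2*2^0,64)=2, bounds=[1,2]
  i=1: D_i=min(2*2^1,64)=4, bounds=[2,4]
  i=2: D_i=min(2*2^2,64)=8, bounds=[4,8]
  i=3: D_i=min(2*2^3,64)=16, bounds=[8,16]
  i=4: D_i=min(2*2^4,64)=32, bounds=[16,32]
  i=5: D_i=min(2*2^5,64)=64, bounds=[32,64]
  i=6: D_i=min(2*2^6,64)=64, bounds=[32,64]
  i=7: D_i=min(2*2^7,64)=64, bounds=[32,64]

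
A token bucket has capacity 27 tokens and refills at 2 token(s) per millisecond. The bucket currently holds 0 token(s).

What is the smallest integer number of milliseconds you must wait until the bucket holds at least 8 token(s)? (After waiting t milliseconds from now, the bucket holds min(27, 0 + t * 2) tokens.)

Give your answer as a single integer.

Need 0 + t * 2 >= 8, so t >= 8/2.
Smallest integer t = ceil(8/2) = 4.

Answer: 4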